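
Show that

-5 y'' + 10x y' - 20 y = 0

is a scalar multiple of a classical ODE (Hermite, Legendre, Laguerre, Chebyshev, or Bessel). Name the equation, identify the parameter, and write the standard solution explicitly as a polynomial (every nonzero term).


All three coefficients share the factor -5; dividing through by -5 gives  y'' - 2x y' + 4 y = 0.
This matches the Hermite equation y'' - 2x y' + 2n y = 0 with 2n = 4, so n = 2; the polynomial solution is H_2(x).
With y = sum_k a_k x^k, matching x^k gives (k+2)(k+1) a_{k+2} = 2(k - n) a_k = 2(k - 2) a_k. The right side vanishes at k = 2, so the series with the parity of 2 terminates at degree 2.
Standard normalization: leading coefficient of H_n is 2^n, so a_2 = 2^2 = 4. Work downward with a_k = (k+1)(k+2) a_{k+2} / (2(k - n)):
  a_0 = (1)(2)(4) / (2(0 - 2)) = 8/(-4) = -2
Hence H_2(x) = 4 x^2 - 2.

H_2(x); series = 4 x^2 - 2


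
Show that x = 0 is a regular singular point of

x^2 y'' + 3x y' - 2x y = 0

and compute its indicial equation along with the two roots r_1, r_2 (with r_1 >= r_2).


Divide by x^2 to reach normal form y'' + P_1(x) y' + P_2(x) y = 0 with P_1(x) = 3/x and P_2(x) = -2/x.
x = 0 is a singular point because the y'-coefficient 3/x has a pole at x = 0 and the y-coefficient -2/x has a pole at x = 0.
It is a regular singular point because x P_1(x) = p(x) = 3 and x^2 P_2(x) = q(x) = -2x are polynomials, hence analytic at x = 0.
p(0) = 3,  q(0) = 0.
Indicial equation: r(r-1) + p(0) r + q(0) = 0, i.e. r^2 + (p(0) - 1) r + q(0) = 0, i.e. r^2 + 2 r = 0.
Discriminant: (2)^2 - 4(0) = 4, so r = (-2 ± 2)/2.
Solving: r_1 = 0, r_2 = -2.

indicial: r^2 + 2 r = 0; roots r_1 = 0, r_2 = -2


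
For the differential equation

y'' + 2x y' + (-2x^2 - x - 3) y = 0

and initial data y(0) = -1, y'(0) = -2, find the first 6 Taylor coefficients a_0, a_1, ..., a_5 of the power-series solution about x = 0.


Ansatz: y(x) = sum_{n>=0} a_n x^n, so y'(x) = sum_{n>=1} n a_n x^(n-1) and y''(x) = sum_{n>=2} n(n-1) a_n x^(n-2).
Substitute into P(x) y'' + Q(x) y' + R(x) y = 0 with P(x) = 1, Q(x) = 2x, R(x) = -2x^2 - x - 3, and match powers of x.
Initial conditions: a_0 = -1, a_1 = -2.
Setting the coefficient of each power of x to zero and solving order by order (substituting the coefficients already found):
  x^0: 2 a_2 - 3 a_0 = 0  ->  2 a_2 = 3 a_0 = -3  ->  a_2 = -3/2
  x^1: 6 a_3 - a_1 - a_0 = 0  ->  6 a_3 = a_1 + a_0 = -3  ->  a_3 = -1/2
  x^2: 12 a_4 + a_2 - a_1 - 2 a_0 = 0  ->  12 a_4 = -a_2 + a_1 + 2 a_0 = -5/2  ->  a_4 = -5/24
  x^3: 20 a_5 + 3 a_3 - a_2 - 2 a_1 = 0  ->  20 a_5 = -3 a_3 + a_2 + 2 a_1 = -4  ->  a_5 = -1/5
Truncated series: y(x) = -1 - 2 x - (3/2) x^2 - (1/2) x^3 - (5/24) x^4 - (1/5) x^5 + O(x^6).

a_0 = -1; a_1 = -2; a_2 = -3/2; a_3 = -1/2; a_4 = -5/24; a_5 = -1/5


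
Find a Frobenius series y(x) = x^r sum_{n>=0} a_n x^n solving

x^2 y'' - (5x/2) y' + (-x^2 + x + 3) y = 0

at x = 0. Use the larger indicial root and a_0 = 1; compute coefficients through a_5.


Write in Frobenius form y'' + (p(x)/x) y' + (q(x)/x^2) y = 0:
  p(x) = -5/2,  q(x) = -x^2 + x + 3.
Indicial equation: r(r-1) + (-5/2) r + (3) = 0 -> roots r_1 = 2, r_2 = 3/2.
Take r = r_1 = 2. Let y(x) = x^r sum_{n>=0} a_n x^n with a_0 = 1.
Substitute y = x^r sum a_n x^n and match x^{r+n}. The recurrence is
  D(n) a_n + 1 a_{n-1} - 1 a_{n-2} = 0,  where D(n) = (r+n)(r+n-1) + (-5/2)(r+n) + (3).
  a_n = [-1 a_{n-1} + 1 a_{n-2}] / D(n).
Since the indicial polynomial factors as (r - r_1)(r - r_2), D(n) = (r_1 + n - r_1)(r_1 + n - r_2) = n(n + 1/2).
Evaluating step by step (a_0 = 1):
  n = 1: D(1) = 1(1 + 1/2) = 3/2; numerator = -1(1) = -1; a_1 = (-1)/(3/2) = -2/3
  n = 2: D(2) = 2(2 + 1/2) = 5; numerator = -1(-2/3) + 1(1) = 5/3; a_2 = (5/3)/(5) = 1/3
  n = 3: D(3) = 3(3 + 1/2) = 21/2; numerator = -1(1/3) + 1(-2/3) = -1; a_3 = (-1)/(21/2) = -2/21
  n = 4: D(4) = 4(4 + 1/2) = 18; numerator = -1(-2/21) + 1(1/3) = 3/7; a_4 = (3/7)/(18) = 1/42
  n = 5: D(5) = 5(5 + 1/2) = 55/2; numerator = -1(1/42) + 1(-2/21) = -5/42; a_5 = (-5/42)/(55/2) = -1/231

r = 2; a_0 = 1; a_1 = -2/3; a_2 = 1/3; a_3 = -2/21; a_4 = 1/42; a_5 = -1/231


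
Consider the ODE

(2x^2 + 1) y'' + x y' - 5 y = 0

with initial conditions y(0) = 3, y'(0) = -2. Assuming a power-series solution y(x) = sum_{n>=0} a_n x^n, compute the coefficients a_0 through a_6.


Ansatz: y(x) = sum_{n>=0} a_n x^n, so y'(x) = sum_{n>=1} n a_n x^(n-1) and y''(x) = sum_{n>=2} n(n-1) a_n x^(n-2).
Substitute into P(x) y'' + Q(x) y' + R(x) y = 0 with P(x) = 2x^2 + 1, Q(x) = x, R(x) = -5, and match powers of x.
Initial conditions: a_0 = 3, a_1 = -2.
Setting the coefficient of each power of x to zero and solving order by order (substituting the coefficients already found):
  x^0: 2 a_2 - 5 a_0 = 0  ->  2 a_2 = 5 a_0 = 15  ->  a_2 = 15/2
  x^1: 6 a_3 - 4 a_1 = 0  ->  6 a_3 = 4 a_1 = -8  ->  a_3 = -4/3
  x^2: 12 a_4 + a_2 = 0  ->  12 a_4 = -a_2 = -15/2  ->  a_4 = -5/8
  x^3: 20 a_5 + 10 a_3 = 0  ->  20 a_5 = -10 a_3 = 40/3  ->  a_5 = 2/3
  x^4: 30 a_6 + 23 a_4 = 0  ->  30 a_6 = -23 a_4 = 115/8  ->  a_6 = 23/48
Truncated series: y(x) = 3 - 2 x + (15/2) x^2 - (4/3) x^3 - (5/8) x^4 + (2/3) x^5 + (23/48) x^6 + O(x^7).

a_0 = 3; a_1 = -2; a_2 = 15/2; a_3 = -4/3; a_4 = -5/8; a_5 = 2/3; a_6 = 23/48


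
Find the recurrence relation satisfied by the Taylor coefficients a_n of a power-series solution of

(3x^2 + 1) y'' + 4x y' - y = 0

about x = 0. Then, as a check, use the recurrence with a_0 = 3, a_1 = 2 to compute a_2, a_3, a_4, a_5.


Substitute y = sum_n a_n x^n.
(1 + 3 x^2) y'' contributes (n+2)(n+1) a_{n+2} + 3 n(n-1) a_n at x^n.
4 x y'(x) contributes 4 n a_n at x^n.
-y(x) contributes -1 a_n at x^n.
Matching x^n: (n+2)(n+1) a_{n+2} + (3 n(n-1) + 4 n - 1) a_n = 0.
Thus a_{n+2} = (-3 n(n-1) - 4 n + 1) / ((n+1)(n+2)) * a_n.

Check with a_0 = 3, a_1 = 2 (apply the recurrence for n = 0, 1, 2, 3): a_0 = 3, a_1 = 2, a_2 = 3/2, a_3 = -1, a_4 = -13/8, a_5 = 29/20.

a_(n+2) = (-3 n(n-1) - 4 n + 1) / ((n+1)(n+2)) * a_n; check: a_0 = 3, a_1 = 2, a_2 = 3/2, a_3 = -1, a_4 = -13/8, a_5 = 29/20


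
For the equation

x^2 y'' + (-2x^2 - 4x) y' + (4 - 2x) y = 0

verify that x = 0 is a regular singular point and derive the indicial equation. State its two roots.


Divide by x^2 to reach normal form y'' + P_1(x) y' + P_2(x) y = 0 with P_1(x) = -2 - 4/x and P_2(x) = -2/x + 4/x^2.
x = 0 is a singular point because the y'-coefficient -2 - 4/x has a pole at x = 0 and the y-coefficient -2/x + 4/x^2 has a pole at x = 0.
It is a regular singular point because x P_1(x) = p(x) = -2x - 4 and x^2 P_2(x) = q(x) = 4 - 2x are polynomials, hence analytic at x = 0.
p(0) = -4,  q(0) = 4.
Indicial equation: r(r-1) + p(0) r + q(0) = 0, i.e. r^2 + (p(0) - 1) r + q(0) = 0, i.e. r^2 - 5 r + 4 = 0.
Discriminant: (-5)^2 - 4(4) = 9, so r = (5 ± 3)/2.
Solving: r_1 = 4, r_2 = 1.

indicial: r^2 - 5 r + 4 = 0; roots r_1 = 4, r_2 = 1


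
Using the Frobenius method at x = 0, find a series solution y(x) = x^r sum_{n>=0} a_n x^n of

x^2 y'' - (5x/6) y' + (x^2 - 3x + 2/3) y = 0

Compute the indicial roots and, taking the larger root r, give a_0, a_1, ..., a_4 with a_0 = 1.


Write in Frobenius form y'' + (p(x)/x) y' + (q(x)/x^2) y = 0:
  p(x) = -5/6,  q(x) = x^2 - 3x + 2/3.
Indicial equation: r(r-1) + (-5/6) r + (2/3) = 0 -> roots r_1 = 4/3, r_2 = 1/2.
Take r = r_1 = 4/3. Let y(x) = x^r sum_{n>=0} a_n x^n with a_0 = 1.
Substitute y = x^r sum a_n x^n and match x^{r+n}. The recurrence is
  D(n) a_n - 3 a_{n-1} + 1 a_{n-2} = 0,  where D(n) = (r+n)(r+n-1) + (-5/6)(r+n) + (2/3).
  a_n = [3 a_{n-1} - 1 a_{n-2}] / D(n).
Since the indicial polynomial factors as (r - r_1)(r - r_2), D(n) = (r_1 + n - r_1)(r_1 + n - r_2) = n(n + 5/6).
Evaluating step by step (a_0 = 1):
  n = 1: D(1) = 1(1 + 5/6) = 11/6; numerator = 3(1) = 3; a_1 = (3)/(11/6) = 18/11
  n = 2: D(2) = 2(2 + 5/6) = 17/3; numerator = 3(18/11) - 1(1) = 43/11; a_2 = (43/11)/(17/3) = 129/187
  n = 3: D(3) = 3(3 + 5/6) = 23/2; numerator = 3(129/187) - 1(18/11) = 81/187; a_3 = (81/187)/(23/2) = 162/4301
  n = 4: D(4) = 4(4 + 5/6) = 58/3; numerator = 3(162/4301) - 1(129/187) = -2481/4301; a_4 = (-2481/4301)/(58/3) = -7443/249458

r = 4/3; a_0 = 1; a_1 = 18/11; a_2 = 129/187; a_3 = 162/4301; a_4 = -7443/249458


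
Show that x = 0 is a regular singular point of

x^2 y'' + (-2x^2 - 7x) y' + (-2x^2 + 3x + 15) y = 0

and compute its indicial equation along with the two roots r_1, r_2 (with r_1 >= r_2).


Divide by x^2 to reach normal form y'' + P_1(x) y' + P_2(x) y = 0 with P_1(x) = -2 - 7/x and P_2(x) = -2 + 3/x + 15/x^2.
x = 0 is a singular point because the y'-coefficient -2 - 7/x has a pole at x = 0 and the y-coefficient -2 + 3/x + 15/x^2 has a pole at x = 0.
It is a regular singular point because x P_1(x) = p(x) = -2x - 7 and x^2 P_2(x) = q(x) = -2x^2 + 3x + 15 are polynomials, hence analytic at x = 0.
p(0) = -7,  q(0) = 15.
Indicial equation: r(r-1) + p(0) r + q(0) = 0, i.e. r^2 + (p(0) - 1) r + q(0) = 0, i.e. r^2 - 8 r + 15 = 0.
Discriminant: (-8)^2 - 4(15) = 4, so r = (8 ± 2)/2.
Solving: r_1 = 5, r_2 = 3.

indicial: r^2 - 8 r + 15 = 0; roots r_1 = 5, r_2 = 3


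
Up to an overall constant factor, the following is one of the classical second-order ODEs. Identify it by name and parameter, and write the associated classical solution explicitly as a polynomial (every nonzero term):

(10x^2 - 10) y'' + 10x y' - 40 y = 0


All three coefficients share the factor -10; dividing through by -10 gives  (1 - x^2) y'' - x y' + 4 y = 0.
This matches the Chebyshev equation (1 - x^2) y'' - x y' + n^2 y = 0 (note the -x y' term, not -2x y') with n^2 = 4, so n = 2; the polynomial solution is T_2(x).
With y = sum_k a_k x^k, matching x^k gives (k+2)(k+1) a_{k+2} = (k^2 - n^2) a_k = (k - 2)(k + 2) a_k. The right side vanishes at k = 2, so the series with the parity of 2 terminates at degree 2.
Standard normalization: leading coefficient of T_n is 2^(n-1), so a_2 = 2^1 = 2. Work downward with a_k = (k+1)(k+2) a_{k+2} / ((k - 2)(k + 2)):
  a_0 = (1)(2)(2) / ((0 - 2)(0 + 2)) = 4/(-4) = -1
Hence T_2(x) = 2 x^2 - 1.

T_2(x); series = 2 x^2 - 1


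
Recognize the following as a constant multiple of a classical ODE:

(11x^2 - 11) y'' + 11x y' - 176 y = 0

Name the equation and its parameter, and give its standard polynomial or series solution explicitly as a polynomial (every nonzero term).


All three coefficients share the factor -11; dividing through by -11 gives  (1 - x^2) y'' - x y' + 16 y = 0.
This matches the Chebyshev equation (1 - x^2) y'' - x y' + n^2 y = 0 (note the -x y' term, not -2x y') with n^2 = 16, so n = 4; the polynomial solution is T_4(x).
With y = sum_k a_k x^k, matching x^k gives (k+2)(k+1) a_{k+2} = (k^2 - n^2) a_k = (k - 4)(k + 4) a_k. The right side vanishes at k = 4, so the series with the parity of 4 terminates at degree 4.
Standard normalization: leading coefficient of T_n is 2^(n-1), so a_4 = 2^3 = 8. Work downward with a_k = (k+1)(k+2) a_{k+2} / ((k - 4)(k + 4)):
  a_2 = (3)(4)(8) / ((2 - 4)(2 + 4)) = 96/(-12) = -8
  a_0 = (1)(2)(-8) / ((0 - 4)(0 + 4)) = -16/(-16) = 1
Hence T_4(x) = 8 x^4 - 8 x^2 + 1.

T_4(x); series = 8 x^4 - 8 x^2 + 1


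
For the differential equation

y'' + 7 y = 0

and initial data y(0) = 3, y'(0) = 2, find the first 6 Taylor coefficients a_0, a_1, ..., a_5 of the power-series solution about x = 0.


Ansatz: y(x) = sum_{n>=0} a_n x^n, so y'(x) = sum_{n>=1} n a_n x^(n-1) and y''(x) = sum_{n>=2} n(n-1) a_n x^(n-2).
Substitute into P(x) y'' + Q(x) y' + R(x) y = 0 with P(x) = 1, Q(x) = 0, R(x) = 7, and match powers of x.
Initial conditions: a_0 = 3, a_1 = 2.
Setting the coefficient of each power of x to zero and solving order by order (substituting the coefficients already found):
  x^0: 2 a_2 + 7 a_0 = 0  ->  2 a_2 = -7 a_0 = -21  ->  a_2 = -21/2
  x^1: 6 a_3 + 7 a_1 = 0  ->  6 a_3 = -7 a_1 = -14  ->  a_3 = -7/3
  x^2: 12 a_4 + 7 a_2 = 0  ->  12 a_4 = -7 a_2 = 147/2  ->  a_4 = 49/8
  x^3: 20 a_5 + 7 a_3 = 0  ->  20 a_5 = -7 a_3 = 49/3  ->  a_5 = 49/60
Truncated series: y(x) = 3 + 2 x - (21/2) x^2 - (7/3) x^3 + (49/8) x^4 + (49/60) x^5 + O(x^6).

a_0 = 3; a_1 = 2; a_2 = -21/2; a_3 = -7/3; a_4 = 49/8; a_5 = 49/60


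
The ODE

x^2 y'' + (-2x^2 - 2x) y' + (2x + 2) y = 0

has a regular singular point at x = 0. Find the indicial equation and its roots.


Divide by x^2 to reach normal form y'' + P_1(x) y' + P_2(x) y = 0 with P_1(x) = -2 - 2/x and P_2(x) = 2/x + 2/x^2.
x = 0 is a singular point because the y'-coefficient -2 - 2/x has a pole at x = 0 and the y-coefficient 2/x + 2/x^2 has a pole at x = 0.
It is a regular singular point because x P_1(x) = p(x) = -2x - 2 and x^2 P_2(x) = q(x) = 2x + 2 are polynomials, hence analytic at x = 0.
p(0) = -2,  q(0) = 2.
Indicial equation: r(r-1) + p(0) r + q(0) = 0, i.e. r^2 + (p(0) - 1) r + q(0) = 0, i.e. r^2 - 3 r + 2 = 0.
Discriminant: (-3)^2 - 4(2) = 1, so r = (3 ± 1)/2.
Solving: r_1 = 2, r_2 = 1.

indicial: r^2 - 3 r + 2 = 0; roots r_1 = 2, r_2 = 1


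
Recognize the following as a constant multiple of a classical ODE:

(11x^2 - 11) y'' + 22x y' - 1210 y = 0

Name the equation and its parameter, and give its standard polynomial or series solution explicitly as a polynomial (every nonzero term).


All three coefficients share the factor -11; dividing through by -11 gives  (1 - x^2) y'' - 2x y' + 110 y = 0.
This matches the Legendre equation (1 - x^2) y'' - 2x y' + n(n+1) y = 0 (note the -2x y' term) with n(n+1) = 110, so n = 10; the polynomial solution is P_10(x).
With y = sum_k a_k x^k, matching x^k gives (k+2)(k+1) a_{k+2} = [k(k+1) - n(n+1)] a_k = (k - 10)(k + 11) a_k. The right side vanishes at k = 10, so the series with the parity of 10 terminates at degree 10.
Standard normalization (P_n(1) = 1): leading coefficient (2n)!/(2^n (n!)^2) = 2432902008176640000/(1024*13168189440000) = 46189/256, so a_10 = 46189/256. Work downward with a_k = (k+1)(k+2) a_{k+2} / ((k - 10)(k + 11)):
  a_8 = (9)(10)(46189/256) / ((8 - 10)(8 + 11)) = (2078505/128)/(-38) = -109395/256
  a_6 = (7)(8)(-109395/256) / ((6 - 10)(6 + 11)) = (-765765/32)/(-68) = 45045/128
  a_4 = (5)(6)(45045/128) / ((4 - 10)(4 + 11)) = (675675/64)/(-90) = -15015/128
  a_2 = (3)(4)(-15015/128) / ((2 - 10)(2 + 11)) = (-45045/32)/(-104) = 3465/256
  a_0 = (1)(2)(3465/256) / ((0 - 10)(0 + 11)) = (3465/128)/(-110) = -63/256
Hence P_10(x) = 46189 x^10/256 - 109395 x^8/256 + 45045 x^6/128 - 15015 x^4/128 + 3465 x^2/256 - 63/256.

P_10(x); series = 46189 x^10/256 - 109395 x^8/256 + 45045 x^6/128 - 15015 x^4/128 + 3465 x^2/256 - 63/256


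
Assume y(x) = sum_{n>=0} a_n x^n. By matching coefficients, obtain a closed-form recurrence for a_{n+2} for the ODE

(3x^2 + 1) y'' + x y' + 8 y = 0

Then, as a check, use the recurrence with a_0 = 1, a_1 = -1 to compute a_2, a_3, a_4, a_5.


Substitute y = sum_n a_n x^n.
(1 + 3 x^2) y'' contributes (n+2)(n+1) a_{n+2} + 3 n(n-1) a_n at x^n.
x y'(x) contributes n a_n at x^n.
8 y(x) contributes 8 a_n at x^n.
Matching x^n: (n+2)(n+1) a_{n+2} + (3 n(n-1) + n + 8) a_n = 0.
Thus a_{n+2} = (-3 n(n-1) - n - 8) / ((n+1)(n+2)) * a_n.

Check with a_0 = 1, a_1 = -1 (apply the recurrence for n = 0, 1, 2, 3): a_0 = 1, a_1 = -1, a_2 = -4, a_3 = 3/2, a_4 = 16/3, a_5 = -87/40.

a_(n+2) = (-3 n(n-1) - n - 8) / ((n+1)(n+2)) * a_n; check: a_0 = 1, a_1 = -1, a_2 = -4, a_3 = 3/2, a_4 = 16/3, a_5 = -87/40


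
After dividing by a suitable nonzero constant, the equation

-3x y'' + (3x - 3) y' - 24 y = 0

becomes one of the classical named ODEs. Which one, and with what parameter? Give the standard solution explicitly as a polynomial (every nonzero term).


All three coefficients share the factor -3; dividing through by -3 gives  x y'' + (1 - x) y' + 8 y = 0.
This matches the Laguerre equation x y'' + (1 - x) y' + n y = 0 with n = 8; the polynomial solution is L_8(x).
With y = sum_k a_k x^k, matching x^k gives (k+1)k a_{k+1} + (k+1) a_{k+1} - k a_k + n a_k = 0, i.e. (k+1)^2 a_{k+1} = (k - n) a_k = (k - 8) a_k. The right side vanishes at k = 8, so the series terminates at degree 8.
Standard normalization L_n(0) = 1 gives a_0 = 1. Work upward with a_{k+1} = (k - 8) a_k / (k+1)^2:
  a_1 = (0 - 8)(1) / 1^2 = -8/1 = -8
  a_2 = (1 - 8)(-8) / 2^2 = 56/4 = 14
  a_3 = (2 - 8)(14) / 3^2 = -84/9 = -28/3
  a_4 = (3 - 8)(-28/3) / 4^2 = (140/3)/16 = 35/12
  a_5 = (4 - 8)(35/12) / 5^2 = (-35/3)/25 = -7/15
  a_6 = (5 - 8)(-7/15) / 6^2 = (7/5)/36 = 7/180
  a_7 = (6 - 8)(7/180) / 7^2 = (-7/90)/49 = -1/630
  a_8 = (7 - 8)(-1/630) / 8^2 = (1/630)/64 = 1/40320
Hence L_8(x) = x^8/40320 - x^7/630 + 7 x^6/180 - 7 x^5/15 + 35 x^4/12 - 28 x^3/3 + 14 x^2 - 8 x + 1.

L_8(x); series = x^8/40320 - x^7/630 + 7 x^6/180 - 7 x^5/15 + 35 x^4/12 - 28 x^3/3 + 14 x^2 - 8 x + 1


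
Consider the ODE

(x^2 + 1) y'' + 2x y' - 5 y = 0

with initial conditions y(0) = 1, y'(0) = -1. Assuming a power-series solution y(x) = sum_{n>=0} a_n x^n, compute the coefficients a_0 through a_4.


Ansatz: y(x) = sum_{n>=0} a_n x^n, so y'(x) = sum_{n>=1} n a_n x^(n-1) and y''(x) = sum_{n>=2} n(n-1) a_n x^(n-2).
Substitute into P(x) y'' + Q(x) y' + R(x) y = 0 with P(x) = x^2 + 1, Q(x) = 2x, R(x) = -5, and match powers of x.
Initial conditions: a_0 = 1, a_1 = -1.
Setting the coefficient of each power of x to zero and solving order by order (substituting the coefficients already found):
  x^0: 2 a_2 - 5 a_0 = 0  ->  2 a_2 = 5 a_0 = 5  ->  a_2 = 5/2
  x^1: 6 a_3 - 3 a_1 = 0  ->  6 a_3 = 3 a_1 = -3  ->  a_3 = -1/2
  x^2: 12 a_4 + a_2 = 0  ->  12 a_4 = -a_2 = -5/2  ->  a_4 = -5/24
Truncated series: y(x) = 1 - x + (5/2) x^2 - (1/2) x^3 - (5/24) x^4 + O(x^5).

a_0 = 1; a_1 = -1; a_2 = 5/2; a_3 = -1/2; a_4 = -5/24


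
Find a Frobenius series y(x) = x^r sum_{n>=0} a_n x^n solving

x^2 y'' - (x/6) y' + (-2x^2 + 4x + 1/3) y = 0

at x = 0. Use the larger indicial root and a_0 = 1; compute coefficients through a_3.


Write in Frobenius form y'' + (p(x)/x) y' + (q(x)/x^2) y = 0:
  p(x) = -1/6,  q(x) = -2x^2 + 4x + 1/3.
Indicial equation: r(r-1) + (-1/6) r + (1/3) = 0 -> roots r_1 = 2/3, r_2 = 1/2.
Take r = r_1 = 2/3. Let y(x) = x^r sum_{n>=0} a_n x^n with a_0 = 1.
Substitute y = x^r sum a_n x^n and match x^{r+n}. The recurrence is
  D(n) a_n + 4 a_{n-1} - 2 a_{n-2} = 0,  where D(n) = (r+n)(r+n-1) + (-1/6)(r+n) + (1/3).
  a_n = [-4 a_{n-1} + 2 a_{n-2}] / D(n).
Since the indicial polynomial factors as (r - r_1)(r - r_2), D(n) = (r_1 + n - r_1)(r_1 + n - r_2) = n(n + 1/6).
Evaluating step by step (a_0 = 1):
  n = 1: D(1) = 1(1 + 1/6) = 7/6; numerator = -4(1) = -4; a_1 = (-4)/(7/6) = -24/7
  n = 2: D(2) = 2(2 + 1/6) = 13/3; numerator = -4(-24/7) + 2(1) = 110/7; a_2 = (110/7)/(13/3) = 330/91
  n = 3: D(3) = 3(3 + 1/6) = 19/2; numerator = -4(330/91) + 2(-24/7) = -1944/91; a_3 = (-1944/91)/(19/2) = -3888/1729

r = 2/3; a_0 = 1; a_1 = -24/7; a_2 = 330/91; a_3 = -3888/1729


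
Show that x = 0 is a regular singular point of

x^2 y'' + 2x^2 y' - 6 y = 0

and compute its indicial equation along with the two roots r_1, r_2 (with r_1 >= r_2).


Divide by x^2 to reach normal form y'' + P_1(x) y' + P_2(x) y = 0 with P_1(x) = 2 and P_2(x) = -6/x^2.
x = 0 is a singular point because the y-coefficient -6/x^2 has a pole at x = 0.
It is a regular singular point because x P_1(x) = p(x) = 2x and x^2 P_2(x) = q(x) = -6 are polynomials, hence analytic at x = 0.
p(0) = 0,  q(0) = -6.
Indicial equation: r(r-1) + p(0) r + q(0) = 0, i.e. r^2 + (p(0) - 1) r + q(0) = 0, i.e. r^2 - 1 r - 6 = 0.
Discriminant: (-1)^2 - 4(-6) = 25, so r = (1 ± 5)/2.
Solving: r_1 = 3, r_2 = -2.

indicial: r^2 - 1 r - 6 = 0; roots r_1 = 3, r_2 = -2


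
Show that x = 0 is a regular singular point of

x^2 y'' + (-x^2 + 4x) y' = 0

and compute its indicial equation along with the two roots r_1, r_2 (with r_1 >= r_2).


Divide by x^2 to reach normal form y'' + P_1(x) y' + P_2(x) y = 0 with P_1(x) = -1 + 4/x and P_2(x) = 0.
x = 0 is a singular point because the y'-coefficient -1 + 4/x has a pole at x = 0.
It is a regular singular point because x P_1(x) = p(x) = 4 - x and x^2 P_2(x) = q(x) = 0 are polynomials, hence analytic at x = 0.
p(0) = 4,  q(0) = 0.
Indicial equation: r(r-1) + p(0) r + q(0) = 0, i.e. r^2 + (p(0) - 1) r + q(0) = 0, i.e. r^2 + 3 r = 0.
Discriminant: (3)^2 - 4(0) = 9, so r = (-3 ± 3)/2.
Solving: r_1 = 0, r_2 = -3.

indicial: r^2 + 3 r = 0; roots r_1 = 0, r_2 = -3


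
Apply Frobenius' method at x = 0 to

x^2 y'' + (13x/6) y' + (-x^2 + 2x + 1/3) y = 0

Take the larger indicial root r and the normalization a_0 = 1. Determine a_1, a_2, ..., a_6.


Write in Frobenius form y'' + (p(x)/x) y' + (q(x)/x^2) y = 0:
  p(x) = 13/6,  q(x) = -x^2 + 2x + 1/3.
Indicial equation: r(r-1) + (13/6) r + (1/3) = 0 -> roots r_1 = -1/2, r_2 = -2/3.
Take r = r_1 = -1/2. Let y(x) = x^r sum_{n>=0} a_n x^n with a_0 = 1.
Substitute y = x^r sum a_n x^n and match x^{r+n}. The recurrence is
  D(n) a_n + 2 a_{n-1} - 1 a_{n-2} = 0,  where D(n) = (r+n)(r+n-1) + (13/6)(r+n) + (1/3).
  a_n = [-2 a_{n-1} + 1 a_{n-2}] / D(n).
Since the indicial polynomial factors as (r - r_1)(r - r_2), D(n) = (r_1 + n - r_1)(r_1 + n - r_2) = n(n + 1/6).
Evaluating step by step (a_0 = 1):
  n = 1: D(1) = 1(1 + 1/6) = 7/6; numerator = -2(1) = -2; a_1 = (-2)/(7/6) = -12/7
  n = 2: D(2) = 2(2 + 1/6) = 13/3; numerator = -2(-12/7) + 1(1) = 31/7; a_2 = (31/7)/(13/3) = 93/91
  n = 3: D(3) = 3(3 + 1/6) = 19/2; numerator = -2(93/91) + 1(-12/7) = -342/91; a_3 = (-342/91)/(19/2) = -36/91
  n = 4: D(4) = 4(4 + 1/6) = 50/3; numerator = -2(-36/91) + 1(93/91) = 165/91; a_4 = (165/91)/(50/3) = 99/910
  n = 5: D(5) = 5(5 + 1/6) = 155/6; numerator = -2(99/910) + 1(-36/91) = -279/455; a_5 = (-279/455)/(155/6) = -54/2275
  n = 6: D(6) = 6(6 + 1/6) = 37; numerator = -2(-54/2275) + 1(99/910) = 711/4550; a_6 = (711/4550)/(37) = 711/168350

r = -1/2; a_0 = 1; a_1 = -12/7; a_2 = 93/91; a_3 = -36/91; a_4 = 99/910; a_5 = -54/2275; a_6 = 711/168350


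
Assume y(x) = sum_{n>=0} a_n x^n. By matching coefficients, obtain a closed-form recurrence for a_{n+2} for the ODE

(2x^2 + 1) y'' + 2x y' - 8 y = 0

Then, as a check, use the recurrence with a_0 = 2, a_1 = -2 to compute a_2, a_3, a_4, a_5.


Substitute y = sum_n a_n x^n.
(1 + 2 x^2) y'' contributes (n+2)(n+1) a_{n+2} + 2 n(n-1) a_n at x^n.
2 x y'(x) contributes 2 n a_n at x^n.
-8 y(x) contributes -8 a_n at x^n.
Matching x^n: (n+2)(n+1) a_{n+2} + (2 n(n-1) + 2 n - 8) a_n = 0.
Thus a_{n+2} = (-2 n(n-1) - 2 n + 8) / ((n+1)(n+2)) * a_n.

Check with a_0 = 2, a_1 = -2 (apply the recurrence for n = 0, 1, 2, 3): a_0 = 2, a_1 = -2, a_2 = 8, a_3 = -2, a_4 = 0, a_5 = 1.

a_(n+2) = (-2 n(n-1) - 2 n + 8) / ((n+1)(n+2)) * a_n; check: a_0 = 2, a_1 = -2, a_2 = 8, a_3 = -2, a_4 = 0, a_5 = 1


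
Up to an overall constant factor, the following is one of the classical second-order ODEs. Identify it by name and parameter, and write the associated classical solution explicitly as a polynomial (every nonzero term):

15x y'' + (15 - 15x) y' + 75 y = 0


All three coefficients share the factor 15; dividing through by 15 gives  x y'' + (1 - x) y' + 5 y = 0.
This matches the Laguerre equation x y'' + (1 - x) y' + n y = 0 with n = 5; the polynomial solution is L_5(x).
With y = sum_k a_k x^k, matching x^k gives (k+1)k a_{k+1} + (k+1) a_{k+1} - k a_k + n a_k = 0, i.e. (k+1)^2 a_{k+1} = (k - n) a_k = (k - 5) a_k. The right side vanishes at k = 5, so the series terminates at degree 5.
Standard normalization L_n(0) = 1 gives a_0 = 1. Work upward with a_{k+1} = (k - 5) a_k / (k+1)^2:
  a_1 = (0 - 5)(1) / 1^2 = -5/1 = -5
  a_2 = (1 - 5)(-5) / 2^2 = 20/4 = 5
  a_3 = (2 - 5)(5) / 3^2 = -15/9 = -5/3
  a_4 = (3 - 5)(-5/3) / 4^2 = (10/3)/16 = 5/24
  a_5 = (4 - 5)(5/24) / 5^2 = (-5/24)/25 = -1/120
Hence L_5(x) = -x^5/120 + 5 x^4/24 - 5 x^3/3 + 5 x^2 - 5 x + 1.

L_5(x); series = -x^5/120 + 5 x^4/24 - 5 x^3/3 + 5 x^2 - 5 x + 1


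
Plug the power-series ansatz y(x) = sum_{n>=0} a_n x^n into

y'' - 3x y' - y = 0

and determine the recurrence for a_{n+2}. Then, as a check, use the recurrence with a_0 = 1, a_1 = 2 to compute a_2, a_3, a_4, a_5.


Substitute y = sum_n a_n x^n.
y''(x) has coefficient (n+2)(n+1) a_{n+2} at x^n;
-3 x y'(x) has coefficient -3 n a_n at x^n (shift);
-y(x) has coefficient -1 a_n at x^n.
Matching x^n: (n+2)(n+1) a_{n+2} + (-3n - 1) a_n = 0.
Thus a_{n+2} = (3n + 1) / ((n+1)(n+2)) * a_n.

Check with a_0 = 1, a_1 = 2 (apply the recurrence for n = 0, 1, 2, 3): a_0 = 1, a_1 = 2, a_2 = 1/2, a_3 = 4/3, a_4 = 7/24, a_5 = 2/3.

a_(n+2) = (3n + 1) / ((n+1)(n+2)) * a_n; check: a_0 = 1, a_1 = 2, a_2 = 1/2, a_3 = 4/3, a_4 = 7/24, a_5 = 2/3


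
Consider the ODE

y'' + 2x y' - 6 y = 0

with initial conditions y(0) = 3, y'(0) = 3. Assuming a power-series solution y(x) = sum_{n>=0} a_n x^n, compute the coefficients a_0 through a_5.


Ansatz: y(x) = sum_{n>=0} a_n x^n, so y'(x) = sum_{n>=1} n a_n x^(n-1) and y''(x) = sum_{n>=2} n(n-1) a_n x^(n-2).
Substitute into P(x) y'' + Q(x) y' + R(x) y = 0 with P(x) = 1, Q(x) = 2x, R(x) = -6, and match powers of x.
Initial conditions: a_0 = 3, a_1 = 3.
Setting the coefficient of each power of x to zero and solving order by order (substituting the coefficients already found):
  x^0: 2 a_2 - 6 a_0 = 0  ->  2 a_2 = 6 a_0 = 18  ->  a_2 = 9
  x^1: 6 a_3 - 4 a_1 = 0  ->  6 a_3 = 4 a_1 = 12  ->  a_3 = 2
  x^2: 12 a_4 - 2 a_2 = 0  ->  12 a_4 = 2 a_2 = 18  ->  a_4 = 3/2
  x^3: 20 a_5 = 0  ->  a_5 = 0
Truncated series: y(x) = 3 + 3 x + 9 x^2 + 2 x^3 + (3/2) x^4 + O(x^6).

a_0 = 3; a_1 = 3; a_2 = 9; a_3 = 2; a_4 = 3/2; a_5 = 0


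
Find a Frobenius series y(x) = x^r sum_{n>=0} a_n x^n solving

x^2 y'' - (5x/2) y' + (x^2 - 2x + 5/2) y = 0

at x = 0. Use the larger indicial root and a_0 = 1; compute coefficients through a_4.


Write in Frobenius form y'' + (p(x)/x) y' + (q(x)/x^2) y = 0:
  p(x) = -5/2,  q(x) = x^2 - 2x + 5/2.
Indicial equation: r(r-1) + (-5/2) r + (5/2) = 0 -> roots r_1 = 5/2, r_2 = 1.
Take r = r_1 = 5/2. Let y(x) = x^r sum_{n>=0} a_n x^n with a_0 = 1.
Substitute y = x^r sum a_n x^n and match x^{r+n}. The recurrence is
  D(n) a_n - 2 a_{n-1} + 1 a_{n-2} = 0,  where D(n) = (r+n)(r+n-1) + (-5/2)(r+n) + (5/2).
  a_n = [2 a_{n-1} - 1 a_{n-2}] / D(n).
Since the indicial polynomial factors as (r - r_1)(r - r_2), D(n) = (r_1 + n - r_1)(r_1 + n - r_2) = n(n + 3/2).
Evaluating step by step (a_0 = 1):
  n = 1: D(1) = 1(1 + 3/2) = 5/2; numerator = 2(1) = 2; a_1 = (2)/(5/2) = 4/5
  n = 2: D(2) = 2(2 + 3/2) = 7; numerator = 2(4/5) - 1(1) = 3/5; a_2 = (3/5)/(7) = 3/35
  n = 3: D(3) = 3(3 + 3/2) = 27/2; numerator = 2(3/35) - 1(4/5) = -22/35; a_3 = (-22/35)/(27/2) = -44/945
  n = 4: D(4) = 4(4 + 3/2) = 22; numerator = 2(-44/945) - 1(3/35) = -169/945; a_4 = (-169/945)/(22) = -169/20790

r = 5/2; a_0 = 1; a_1 = 4/5; a_2 = 3/35; a_3 = -44/945; a_4 = -169/20790


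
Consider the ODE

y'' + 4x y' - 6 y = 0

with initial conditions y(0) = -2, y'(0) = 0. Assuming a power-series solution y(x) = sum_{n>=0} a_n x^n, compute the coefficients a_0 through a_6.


Ansatz: y(x) = sum_{n>=0} a_n x^n, so y'(x) = sum_{n>=1} n a_n x^(n-1) and y''(x) = sum_{n>=2} n(n-1) a_n x^(n-2).
Substitute into P(x) y'' + Q(x) y' + R(x) y = 0 with P(x) = 1, Q(x) = 4x, R(x) = -6, and match powers of x.
Initial conditions: a_0 = -2, a_1 = 0.
Setting the coefficient of each power of x to zero and solving order by order (substituting the coefficients already found):
  x^0: 2 a_2 - 6 a_0 = 0  ->  2 a_2 = 6 a_0 = -12  ->  a_2 = -6
  x^1: 6 a_3 - 2 a_1 = 0  ->  6 a_3 = 2 a_1 = 0  ->  a_3 = 0
  x^2: 12 a_4 + 2 a_2 = 0  ->  12 a_4 = -2 a_2 = 12  ->  a_4 = 1
  x^3: 20 a_5 + 6 a_3 = 0  ->  20 a_5 = -6 a_3 = 0  ->  a_5 = 0
  x^4: 30 a_6 + 10 a_4 = 0  ->  30 a_6 = -10 a_4 = -10  ->  a_6 = -1/3
Truncated series: y(x) = -2 - 6 x^2 + x^4 - (1/3) x^6 + O(x^7).

a_0 = -2; a_1 = 0; a_2 = -6; a_3 = 0; a_4 = 1; a_5 = 0; a_6 = -1/3


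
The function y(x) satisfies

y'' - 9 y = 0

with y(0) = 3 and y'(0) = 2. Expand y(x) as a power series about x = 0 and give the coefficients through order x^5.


Ansatz: y(x) = sum_{n>=0} a_n x^n, so y'(x) = sum_{n>=1} n a_n x^(n-1) and y''(x) = sum_{n>=2} n(n-1) a_n x^(n-2).
Substitute into P(x) y'' + Q(x) y' + R(x) y = 0 with P(x) = 1, Q(x) = 0, R(x) = -9, and match powers of x.
Initial conditions: a_0 = 3, a_1 = 2.
Setting the coefficient of each power of x to zero and solving order by order (substituting the coefficients already found):
  x^0: 2 a_2 - 9 a_0 = 0  ->  2 a_2 = 9 a_0 = 27  ->  a_2 = 27/2
  x^1: 6 a_3 - 9 a_1 = 0  ->  6 a_3 = 9 a_1 = 18  ->  a_3 = 3
  x^2: 12 a_4 - 9 a_2 = 0  ->  12 a_4 = 9 a_2 = 243/2  ->  a_4 = 81/8
  x^3: 20 a_5 - 9 a_3 = 0  ->  20 a_5 = 9 a_3 = 27  ->  a_5 = 27/20
Truncated series: y(x) = 3 + 2 x + (27/2) x^2 + 3 x^3 + (81/8) x^4 + (27/20) x^5 + O(x^6).

a_0 = 3; a_1 = 2; a_2 = 27/2; a_3 = 3; a_4 = 81/8; a_5 = 27/20


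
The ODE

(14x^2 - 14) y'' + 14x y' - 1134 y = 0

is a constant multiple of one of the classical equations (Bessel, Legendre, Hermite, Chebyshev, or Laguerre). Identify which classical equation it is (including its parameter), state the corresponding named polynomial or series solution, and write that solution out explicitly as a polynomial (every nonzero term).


All three coefficients share the factor -14; dividing through by -14 gives  (1 - x^2) y'' - x y' + 81 y = 0.
This matches the Chebyshev equation (1 - x^2) y'' - x y' + n^2 y = 0 (note the -x y' term, not -2x y') with n^2 = 81, so n = 9; the polynomial solution is T_9(x).
With y = sum_k a_k x^k, matching x^k gives (k+2)(k+1) a_{k+2} = (k^2 - n^2) a_k = (k - 9)(k + 9) a_k. The right side vanishes at k = 9, so the series with the parity of 9 terminates at degree 9.
Standard normalization: leading coefficient of T_n is 2^(n-1), so a_9 = 2^8 = 256. Work downward with a_k = (k+1)(k+2) a_{k+2} / ((k - 9)(k + 9)):
  a_7 = (8)(9)(256) / ((7 - 9)(7 + 9)) = 18432/(-32) = -576
  a_5 = (6)(7)(-576) / ((5 - 9)(5 + 9)) = -24192/(-56) = 432
  a_3 = (4)(5)(432) / ((3 - 9)(3 + 9)) = 8640/(-72) = -120
  a_1 = (2)(3)(-120) / ((1 - 9)(1 + 9)) = -720/(-80) = 9
Hence T_9(x) = 256 x^9 - 576 x^7 + 432 x^5 - 120 x^3 + 9 x.

T_9(x); series = 256 x^9 - 576 x^7 + 432 x^5 - 120 x^3 + 9 x


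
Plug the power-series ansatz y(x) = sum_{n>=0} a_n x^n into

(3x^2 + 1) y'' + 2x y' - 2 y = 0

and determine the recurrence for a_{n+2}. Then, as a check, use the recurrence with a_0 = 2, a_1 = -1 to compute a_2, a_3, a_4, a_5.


Substitute y = sum_n a_n x^n.
(1 + 3 x^2) y'' contributes (n+2)(n+1) a_{n+2} + 3 n(n-1) a_n at x^n.
2 x y'(x) contributes 2 n a_n at x^n.
-2 y(x) contributes -2 a_n at x^n.
Matching x^n: (n+2)(n+1) a_{n+2} + (3 n(n-1) + 2 n - 2) a_n = 0.
Thus a_{n+2} = (-3 n(n-1) - 2 n + 2) / ((n+1)(n+2)) * a_n.

Check with a_0 = 2, a_1 = -1 (apply the recurrence for n = 0, 1, 2, 3): a_0 = 2, a_1 = -1, a_2 = 2, a_3 = 0, a_4 = -4/3, a_5 = 0.

a_(n+2) = (-3 n(n-1) - 2 n + 2) / ((n+1)(n+2)) * a_n; check: a_0 = 2, a_1 = -1, a_2 = 2, a_3 = 0, a_4 = -4/3, a_5 = 0


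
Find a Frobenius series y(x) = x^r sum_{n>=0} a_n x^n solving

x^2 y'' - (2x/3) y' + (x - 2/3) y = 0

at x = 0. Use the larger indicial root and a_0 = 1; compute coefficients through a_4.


Write in Frobenius form y'' + (p(x)/x) y' + (q(x)/x^2) y = 0:
  p(x) = -2/3,  q(x) = x - 2/3.
Indicial equation: r(r-1) + (-2/3) r + (-2/3) = 0 -> roots r_1 = 2, r_2 = -1/3.
Take r = r_1 = 2. Let y(x) = x^r sum_{n>=0} a_n x^n with a_0 = 1.
Substitute y = x^r sum a_n x^n and match x^{r+n}. The recurrence is
  D(n) a_n + 1 a_{n-1} = 0,  where D(n) = (r+n)(r+n-1) + (-2/3)(r+n) + (-2/3).
  a_n = -1 / D(n) * a_{n-1}.
Since the indicial polynomial factors as (r - r_1)(r - r_2), D(n) = (r_1 + n - r_1)(r_1 + n - r_2) = n(n + 7/3).
Evaluating step by step (a_0 = 1):
  n = 1: D(1) = 1(1 + 7/3) = 10/3; numerator = -1(1) = -1; a_1 = (-1)/(10/3) = -3/10
  n = 2: D(2) = 2(2 + 7/3) = 26/3; numerator = -1(-3/10) = 3/10; a_2 = (3/10)/(26/3) = 9/260
  n = 3: D(3) = 3(3 + 7/3) = 16; numerator = -1(9/260) = -9/260; a_3 = (-9/260)/(16) = -9/4160
  n = 4: D(4) = 4(4 + 7/3) = 76/3; numerator = -1(-9/4160) = 9/4160; a_4 = (9/4160)/(76/3) = 27/316160

r = 2; a_0 = 1; a_1 = -3/10; a_2 = 9/260; a_3 = -9/4160; a_4 = 27/316160


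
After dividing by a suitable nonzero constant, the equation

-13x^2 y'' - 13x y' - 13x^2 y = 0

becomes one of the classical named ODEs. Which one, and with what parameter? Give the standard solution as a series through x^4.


All three coefficients share the factor -13; dividing through by -13 gives  x^2 y'' + x y' + x^2 y = 0.
This matches the Bessel equation x^2 y'' + x y' + (x^2 - nu^2) y = 0 with nu^2 = 0, so nu = 0; the solution bounded at x = 0 is J_0(x).
Frobenius at x = 0: indicial roots ±nu; for r = nu the recurrence k(k + 2nu) c_k = -c_{k-2} gives the standard series J_nu(x) = sum_{k>=0} (-1)^k / (k! (k+nu)!) (x/2)^(2k+nu). Evaluate the first 3 terms:
  k = 0: (-1)^0 / (0! * 0! * 2^0) x^0 = 1/(1*1*1) x^0 = (1) x^0
  k = 1: (-1)^1 / (1! * 1! * 2^2) x^2 = -1/(1*1*4) x^2 = (-1/4) x^2
  k = 2: (-1)^2 / (2! * 2! * 2^4) x^4 = 1/(2*2*16) x^4 = (1/64) x^4
Hence J_0(x) = x^4/64 - x^2/4 + 1 + ....

J_0(x); series = x^4/64 - x^2/4 + 1


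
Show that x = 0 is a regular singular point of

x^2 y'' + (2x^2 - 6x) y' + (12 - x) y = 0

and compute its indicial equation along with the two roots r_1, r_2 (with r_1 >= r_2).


Divide by x^2 to reach normal form y'' + P_1(x) y' + P_2(x) y = 0 with P_1(x) = 2 - 6/x and P_2(x) = -1/x + 12/x^2.
x = 0 is a singular point because the y'-coefficient 2 - 6/x has a pole at x = 0 and the y-coefficient -1/x + 12/x^2 has a pole at x = 0.
It is a regular singular point because x P_1(x) = p(x) = 2x - 6 and x^2 P_2(x) = q(x) = 12 - x are polynomials, hence analytic at x = 0.
p(0) = -6,  q(0) = 12.
Indicial equation: r(r-1) + p(0) r + q(0) = 0, i.e. r^2 + (p(0) - 1) r + q(0) = 0, i.e. r^2 - 7 r + 12 = 0.
Discriminant: (-7)^2 - 4(12) = 1, so r = (7 ± 1)/2.
Solving: r_1 = 4, r_2 = 3.

indicial: r^2 - 7 r + 12 = 0; roots r_1 = 4, r_2 = 3


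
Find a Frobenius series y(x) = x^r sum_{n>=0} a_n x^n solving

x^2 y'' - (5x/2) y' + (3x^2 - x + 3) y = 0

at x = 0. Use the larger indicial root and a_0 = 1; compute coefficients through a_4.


Write in Frobenius form y'' + (p(x)/x) y' + (q(x)/x^2) y = 0:
  p(x) = -5/2,  q(x) = 3x^2 - x + 3.
Indicial equation: r(r-1) + (-5/2) r + (3) = 0 -> roots r_1 = 2, r_2 = 3/2.
Take r = r_1 = 2. Let y(x) = x^r sum_{n>=0} a_n x^n with a_0 = 1.
Substitute y = x^r sum a_n x^n and match x^{r+n}. The recurrence is
  D(n) a_n - 1 a_{n-1} + 3 a_{n-2} = 0,  where D(n) = (r+n)(r+n-1) + (-5/2)(r+n) + (3).
  a_n = [1 a_{n-1} - 3 a_{n-2}] / D(n).
Since the indicial polynomial factors as (r - r_1)(r - r_2), D(n) = (r_1 + n - r_1)(r_1 + n - r_2) = n(n + 1/2).
Evaluating step by step (a_0 = 1):
  n = 1: D(1) = 1(1 + 1/2) = 3/2; numerator = 1(1) = 1; a_1 = (1)/(3/2) = 2/3
  n = 2: D(2) = 2(2 + 1/2) = 5; numerator = 1(2/3) - 3(1) = -7/3; a_2 = (-7/3)/(5) = -7/15
  n = 3: D(3) = 3(3 + 1/2) = 21/2; numerator = 1(-7/15) - 3(2/3) = -37/15; a_3 = (-37/15)/(21/2) = -74/315
  n = 4: D(4) = 4(4 + 1/2) = 18; numerator = 1(-74/315) - 3(-7/15) = 367/315; a_4 = (367/315)/(18) = 367/5670

r = 2; a_0 = 1; a_1 = 2/3; a_2 = -7/15; a_3 = -74/315; a_4 = 367/5670


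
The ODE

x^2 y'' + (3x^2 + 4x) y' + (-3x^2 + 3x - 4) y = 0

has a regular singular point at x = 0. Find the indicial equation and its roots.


Divide by x^2 to reach normal form y'' + P_1(x) y' + P_2(x) y = 0 with P_1(x) = 3 + 4/x and P_2(x) = -3 + 3/x - 4/x^2.
x = 0 is a singular point because the y'-coefficient 3 + 4/x has a pole at x = 0 and the y-coefficient -3 + 3/x - 4/x^2 has a pole at x = 0.
It is a regular singular point because x P_1(x) = p(x) = 3x + 4 and x^2 P_2(x) = q(x) = -3x^2 + 3x - 4 are polynomials, hence analytic at x = 0.
p(0) = 4,  q(0) = -4.
Indicial equation: r(r-1) + p(0) r + q(0) = 0, i.e. r^2 + (p(0) - 1) r + q(0) = 0, i.e. r^2 + 3 r - 4 = 0.
Discriminant: (3)^2 - 4(-4) = 25, so r = (-3 ± 5)/2.
Solving: r_1 = 1, r_2 = -4.

indicial: r^2 + 3 r - 4 = 0; roots r_1 = 1, r_2 = -4


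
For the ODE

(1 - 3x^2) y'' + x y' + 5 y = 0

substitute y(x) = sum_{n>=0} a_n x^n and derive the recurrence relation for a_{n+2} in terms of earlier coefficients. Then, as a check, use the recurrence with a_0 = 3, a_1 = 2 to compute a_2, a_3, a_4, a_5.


Substitute y = sum_n a_n x^n.
(1 - 3 x^2) y'' contributes (n+2)(n+1) a_{n+2} - 3 n(n-1) a_n at x^n.
x y'(x) contributes n a_n at x^n.
5 y(x) contributes 5 a_n at x^n.
Matching x^n: (n+2)(n+1) a_{n+2} + (-3 n(n-1) + n + 5) a_n = 0.
Thus a_{n+2} = (3 n(n-1) - n - 5) / ((n+1)(n+2)) * a_n.

Check with a_0 = 3, a_1 = 2 (apply the recurrence for n = 0, 1, 2, 3): a_0 = 3, a_1 = 2, a_2 = -15/2, a_3 = -2, a_4 = 5/8, a_5 = -1.

a_(n+2) = (3 n(n-1) - n - 5) / ((n+1)(n+2)) * a_n; check: a_0 = 3, a_1 = 2, a_2 = -15/2, a_3 = -2, a_4 = 5/8, a_5 = -1


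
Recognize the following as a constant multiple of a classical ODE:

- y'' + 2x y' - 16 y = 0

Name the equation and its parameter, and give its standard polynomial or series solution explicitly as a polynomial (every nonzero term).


All three coefficients share the factor -1; dividing through by -1 gives  y'' - 2x y' + 16 y = 0.
This matches the Hermite equation y'' - 2x y' + 2n y = 0 with 2n = 16, so n = 8; the polynomial solution is H_8(x).
With y = sum_k a_k x^k, matching x^k gives (k+2)(k+1) a_{k+2} = 2(k - n) a_k = 2(k - 8) a_k. The right side vanishes at k = 8, so the series with the parity of 8 terminates at degree 8.
Standard normalization: leading coefficient of H_n is 2^n, so a_8 = 2^8 = 256. Work downward with a_k = (k+1)(k+2) a_{k+2} / (2(k - n)):
  a_6 = (7)(8)(256) / (2(6 - 8)) = 14336/(-4) = -3584
  a_4 = (5)(6)(-3584) / (2(4 - 8)) = -107520/(-8) = 13440
  a_2 = (3)(4)(13440) / (2(2 - 8)) = 161280/(-12) = -13440
  a_0 = (1)(2)(-13440) / (2(0 - 8)) = -26880/(-16) = 1680
Hence H_8(x) = 256 x^8 - 3584 x^6 + 13440 x^4 - 13440 x^2 + 1680.

H_8(x); series = 256 x^8 - 3584 x^6 + 13440 x^4 - 13440 x^2 + 1680


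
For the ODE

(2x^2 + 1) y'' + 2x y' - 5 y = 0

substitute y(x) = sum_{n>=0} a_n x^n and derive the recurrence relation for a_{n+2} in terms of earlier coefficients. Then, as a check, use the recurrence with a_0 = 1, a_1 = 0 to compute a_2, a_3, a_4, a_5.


Substitute y = sum_n a_n x^n.
(1 + 2 x^2) y'' contributes (n+2)(n+1) a_{n+2} + 2 n(n-1) a_n at x^n.
2 x y'(x) contributes 2 n a_n at x^n.
-5 y(x) contributes -5 a_n at x^n.
Matching x^n: (n+2)(n+1) a_{n+2} + (2 n(n-1) + 2 n - 5) a_n = 0.
Thus a_{n+2} = (-2 n(n-1) - 2 n + 5) / ((n+1)(n+2)) * a_n.

Check with a_0 = 1, a_1 = 0 (apply the recurrence for n = 0, 1, 2, 3): a_0 = 1, a_1 = 0, a_2 = 5/2, a_3 = 0, a_4 = -5/8, a_5 = 0.

a_(n+2) = (-2 n(n-1) - 2 n + 5) / ((n+1)(n+2)) * a_n; check: a_0 = 1, a_1 = 0, a_2 = 5/2, a_3 = 0, a_4 = -5/8, a_5 = 0


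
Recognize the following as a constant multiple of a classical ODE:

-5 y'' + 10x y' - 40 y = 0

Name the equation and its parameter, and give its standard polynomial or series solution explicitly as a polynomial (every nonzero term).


All three coefficients share the factor -5; dividing through by -5 gives  y'' - 2x y' + 8 y = 0.
This matches the Hermite equation y'' - 2x y' + 2n y = 0 with 2n = 8, so n = 4; the polynomial solution is H_4(x).
With y = sum_k a_k x^k, matching x^k gives (k+2)(k+1) a_{k+2} = 2(k - n) a_k = 2(k - 4) a_k. The right side vanishes at k = 4, so the series with the parity of 4 terminates at degree 4.
Standard normalization: leading coefficient of H_n is 2^n, so a_4 = 2^4 = 16. Work downward with a_k = (k+1)(k+2) a_{k+2} / (2(k - n)):
  a_2 = (3)(4)(16) / (2(2 - 4)) = 192/(-4) = -48
  a_0 = (1)(2)(-48) / (2(0 - 4)) = -96/(-8) = 12
Hence H_4(x) = 16 x^4 - 48 x^2 + 12.

H_4(x); series = 16 x^4 - 48 x^2 + 12


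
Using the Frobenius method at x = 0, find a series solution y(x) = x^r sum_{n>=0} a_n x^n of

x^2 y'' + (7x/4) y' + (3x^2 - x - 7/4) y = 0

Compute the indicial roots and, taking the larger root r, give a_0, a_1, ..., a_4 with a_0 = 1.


Write in Frobenius form y'' + (p(x)/x) y' + (q(x)/x^2) y = 0:
  p(x) = 7/4,  q(x) = 3x^2 - x - 7/4.
Indicial equation: r(r-1) + (7/4) r + (-7/4) = 0 -> roots r_1 = 1, r_2 = -7/4.
Take r = r_1 = 1. Let y(x) = x^r sum_{n>=0} a_n x^n with a_0 = 1.
Substitute y = x^r sum a_n x^n and match x^{r+n}. The recurrence is
  D(n) a_n - 1 a_{n-1} + 3 a_{n-2} = 0,  where D(n) = (r+n)(r+n-1) + (7/4)(r+n) + (-7/4).
  a_n = [1 a_{n-1} - 3 a_{n-2}] / D(n).
Since the indicial polynomial factors as (r - r_1)(r - r_2), D(n) = (r_1 + n - r_1)(r_1 + n - r_2) = n(n + 11/4).
Evaluating step by step (a_0 = 1):
  n = 1: D(1) = 1(1 + 11/4) = 15/4; numerator = 1(1) = 1; a_1 = (1)/(15/4) = 4/15
  n = 2: D(2) = 2(2 + 11/4) = 19/2; numerator = 1(4/15) - 3(1) = -41/15; a_2 = (-41/15)/(19/2) = -82/285
  n = 3: D(3) = 3(3 + 11/4) = 69/4; numerator = 1(-82/285) - 3(4/15) = -62/57; a_3 = (-62/57)/(69/4) = -248/3933
  n = 4: D(4) = 4(4 + 11/4) = 27; numerator = 1(-248/3933) - 3(-82/285) = 15734/19665; a_4 = (15734/19665)/(27) = 15734/530955

r = 1; a_0 = 1; a_1 = 4/15; a_2 = -82/285; a_3 = -248/3933; a_4 = 15734/530955
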